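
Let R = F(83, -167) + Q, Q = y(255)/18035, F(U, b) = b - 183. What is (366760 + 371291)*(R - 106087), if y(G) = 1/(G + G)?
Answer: -240848566726981633/3065950 ≈ -7.8556e+10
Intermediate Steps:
F(U, b) = -183 + b
y(G) = 1/(2*G)
Q = 1/9197850 (Q = ((1/2)/255)/18035 = ((1/2)*(1/255))*(1/18035) = (1/510)*(1/18035) = 1/9197850 ≈ 1.0872e-7)
R = -3219247499/9197850 (R = (-183 - 167) + 1/9197850 = -350 + 1/9197850 = -3219247499/9197850 ≈ -350.00)
(366760 + 371291)*(R - 106087) = (366760 + 371291)*(-3219247499/9197850 - 106087) = 738051*(-978991560449/9197850) = -240848566726981633/3065950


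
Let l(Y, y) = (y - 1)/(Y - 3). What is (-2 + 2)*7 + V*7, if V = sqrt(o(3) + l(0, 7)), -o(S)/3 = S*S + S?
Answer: 7*I*sqrt(38) ≈ 43.151*I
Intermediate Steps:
o(S) = -3*S - 3*S**2 (o(S) = -3*(S*S + S) = -3*(S**2 + S) = -3*(S + S**2) = -3*S - 3*S**2)
l(Y, y) = (-1 + y)/(-3 + Y)
V = I*sqrt(38) (V = sqrt(-3*3*(1 + 3) + (-1 + 7)/(-3 + 0)) = sqrt(-3*3*4 + 6/(-3)) = sqrt(-36 - 1/3*6) = sqrt(-36 - 2) = sqrt(-38) = I*sqrt(38) ≈ 6.1644*I)
(-2 + 2)*7 + V*7 = (-2 + 2)*7 + (I*sqrt(38))*7 = 0*7 + 7*I*sqrt(38) = 0 + 7*I*sqrt(38) = 7*I*sqrt(38)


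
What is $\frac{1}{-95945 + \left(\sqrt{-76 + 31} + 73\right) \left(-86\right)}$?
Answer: $\frac{i}{- 102223 i + 258 \sqrt{5}} \approx -9.7822 \cdot 10^{-6} + 5.5207 \cdot 10^{-8} i$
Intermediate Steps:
$\frac{1}{-95945 + \left(\sqrt{-76 + 31} + 73\right) \left(-86\right)} = \frac{1}{-95945 + \left(\sqrt{-45} + 73\right) \left(-86\right)} = \frac{1}{-95945 + \left(3 i \sqrt{5} + 73\right) \left(-86\right)} = \frac{1}{-95945 + \left(73 + 3 i \sqrt{5}\right) \left(-86\right)} = \frac{1}{-95945 - \left(6278 + 258 i \sqrt{5}\right)} = \frac{1}{-102223 - 258 i \sqrt{5}}$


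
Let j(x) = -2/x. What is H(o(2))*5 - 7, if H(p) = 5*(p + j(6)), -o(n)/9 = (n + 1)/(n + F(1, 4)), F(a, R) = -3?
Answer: 1979/3 ≈ 659.67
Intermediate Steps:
o(n) = -9*(1 + n)/(-3 + n) (o(n) = -9*(n + 1)/(n - 3) = -9*(1 + n)/(-3 + n))
H(p) = -5/3 + 5*p (H(p) = 5*(p - 2/6) = 5*(p - 2*⅙) = 5*(p - ⅓) = 5*(-⅓ + p) = -5/3 + 5*p)
H(o(2))*5 - 7 = (-5/3 + 5*(9*(-1 - 1*2)/(-3 + 2)))*5 - 7 = (-5/3 + 5*(9*(-1 - 2)/(-1)))*5 - 7 = (-5/3 + 5*(9*(-1)*(-3)))*5 - 7 = (-5/3 + 5*27)*5 - 7 = (-5/3 + 135)*5 - 7 = (400/3)*5 - 7 = 2000/3 - 7 = 1979/3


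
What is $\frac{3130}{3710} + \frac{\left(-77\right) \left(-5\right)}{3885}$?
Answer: $\frac{38824}{41181} \approx 0.94277$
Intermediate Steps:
$\frac{3130}{3710} + \frac{\left(-77\right) \left(-5\right)}{3885} = 3130 \cdot \frac{1}{3710} + 385 \cdot \frac{1}{3885} = \frac{313}{371} + \frac{11}{111} = \frac{38824}{41181}$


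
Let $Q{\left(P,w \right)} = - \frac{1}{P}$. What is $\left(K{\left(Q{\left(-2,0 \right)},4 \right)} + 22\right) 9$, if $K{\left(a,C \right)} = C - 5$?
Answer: $189$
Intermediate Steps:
$K{\left(a,C \right)} = -5 + C$
$\left(K{\left(Q{\left(-2,0 \right)},4 \right)} + 22\right) 9 = \left(\left(-5 + 4\right) + 22\right) 9 = \left(-1 + 22\right) 9 = 21 \cdot 9 = 189$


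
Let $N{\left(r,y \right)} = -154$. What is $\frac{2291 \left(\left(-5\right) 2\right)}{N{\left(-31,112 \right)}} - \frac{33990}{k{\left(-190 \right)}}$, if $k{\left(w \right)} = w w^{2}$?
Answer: $\frac{7857246223}{52814300} \approx 148.77$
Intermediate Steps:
$k{\left(w \right)} = w^{3}$
$\frac{2291 \left(\left(-5\right) 2\right)}{N{\left(-31,112 \right)}} - \frac{33990}{k{\left(-190 \right)}} = \frac{2291 \left(\left(-5\right) 2\right)}{-154} - \frac{33990}{\left(-190\right)^{3}} = 2291 \left(-10\right) \left(- \frac{1}{154}\right) - \frac{33990}{-6859000} = \left(-22910\right) \left(- \frac{1}{154}\right) - - \frac{3399}{685900} = \frac{11455}{77} + \frac{3399}{685900} = \frac{7857246223}{52814300}$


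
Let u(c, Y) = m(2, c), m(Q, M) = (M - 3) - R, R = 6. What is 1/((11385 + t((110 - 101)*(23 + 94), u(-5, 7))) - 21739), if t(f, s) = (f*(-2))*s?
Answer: 1/19130 ≈ 5.2274e-5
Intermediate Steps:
m(Q, M) = -9 + M (m(Q, M) = (M - 3) - 1*6 = (-3 + M) - 6 = -9 + M)
u(c, Y) = -9 + c
t(f, s) = -2*f*s (t(f, s) = (-2*f)*s = -2*f*s)
1/((11385 + t((110 - 101)*(23 + 94), u(-5, 7))) - 21739) = 1/((11385 - 2*(110 - 101)*(23 + 94)*(-9 - 5)) - 21739) = 1/((11385 - 2*9*117*(-14)) - 21739) = 1/((11385 - 2*1053*(-14)) - 21739) = 1/((11385 + 29484) - 21739) = 1/(40869 - 21739) = 1/19130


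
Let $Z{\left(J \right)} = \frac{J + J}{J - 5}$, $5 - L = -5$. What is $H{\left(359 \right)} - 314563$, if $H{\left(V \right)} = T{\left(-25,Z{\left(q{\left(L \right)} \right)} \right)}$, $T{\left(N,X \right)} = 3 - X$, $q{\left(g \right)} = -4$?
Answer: $- \frac{2831048}{9} \approx -3.1456 \cdot 10^{5}$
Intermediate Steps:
$L = 10$ ($L = 5 - -5 = 5 + 5 = 10$)
$Z{\left(J \right)} = \frac{2 J}{-5 + J}$
$H{\left(V \right)} = \frac{19}{9}$ ($H{\left(V \right)} = 3 - 2 \left(-4\right) \frac{1}{-5 - 4} = 3 - 2 \left(-4\right) \frac{1}{-9} = 3 - 2 \left(-4\right) \left(- \frac{1}{9}\right) = 3 - \frac{8}{9} = \frac{19}{9}$)
$H{\left(359 \right)} - 314563 = \frac{19}{9} - 314563 = - \frac{2831048}{9}$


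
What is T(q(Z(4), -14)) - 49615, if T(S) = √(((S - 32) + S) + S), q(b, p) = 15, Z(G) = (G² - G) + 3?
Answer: -49615 + √13 ≈ -49611.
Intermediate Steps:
Z(G) = 3 + G² - G
T(S) = √(-32 + 3*S) (T(S) = √(((-32 + S) + S) + S) = √((-32 + 2*S) + S) = √(-32 + 3*S))
T(q(Z(4), -14)) - 49615 = √(-32 + 3*15) - 49615 = √(-32 + 45) - 49615 = √13 - 49615 = -49615 + √13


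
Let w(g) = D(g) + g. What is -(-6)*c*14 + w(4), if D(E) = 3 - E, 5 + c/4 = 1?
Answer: -1341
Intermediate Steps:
c = -16 (c = -20 + 4*1 = -20 + 4 = -16)
w(g) = 3 (w(g) = (3 - g) + g = 3)
-(-6)*c*14 + w(4) = -(-6)*(-16)*14 + 3 = -1*96*14 + 3 = -96*14 + 3 = -1344 + 3 = -1341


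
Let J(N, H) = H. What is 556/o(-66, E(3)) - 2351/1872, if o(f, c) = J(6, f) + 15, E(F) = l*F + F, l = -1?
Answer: -386911/31824 ≈ -12.158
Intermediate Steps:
E(F) = 0 (E(F) = -F + F = 0)
o(f, c) = 15 + f (o(f, c) = f + 15 = 15 + f)
556/o(-66, E(3)) - 2351/1872 = 556/(15 - 66) - 2351/1872 = 556/(-51) - 2351*1/1872 = 556*(-1/51) - 2351/1872 = -556/51 - 2351/1872 = -386911/31824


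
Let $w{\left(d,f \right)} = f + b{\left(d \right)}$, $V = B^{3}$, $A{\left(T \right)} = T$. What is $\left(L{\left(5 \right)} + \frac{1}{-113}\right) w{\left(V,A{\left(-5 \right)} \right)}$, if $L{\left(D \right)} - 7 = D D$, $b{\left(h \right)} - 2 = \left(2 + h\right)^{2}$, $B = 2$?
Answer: $\frac{350655}{113} \approx 3103.1$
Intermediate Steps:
$b{\left(h \right)} = 2 + \left(2 + h\right)^{2}$
$V = 8$ ($V = 2^{3} = 8$)
$L{\left(D \right)} = 7 + D^{2}$ ($L{\left(D \right)} = 7 + D D = 7 + D^{2}$)
$w{\left(d,f \right)} = 2 + f + \left(2 + d\right)^{2}$ ($w{\left(d,f \right)} = f + \left(2 + \left(2 + d\right)^{2}\right) = 2 + f + \left(2 + d\right)^{2}$)
$\left(L{\left(5 \right)} + \frac{1}{-113}\right) w{\left(V,A{\left(-5 \right)} \right)} = \left(\left(7 + 5^{2}\right) + \frac{1}{-113}\right) \left(2 - 5 + \left(2 + 8\right)^{2}\right) = \left(\left(7 + 25\right) - \frac{1}{113}\right) \left(2 - 5 + 10^{2}\right) = \left(32 - \frac{1}{113}\right) \left(2 - 5 + 100\right) = \frac{3615}{113} \cdot 97 = \frac{350655}{113}$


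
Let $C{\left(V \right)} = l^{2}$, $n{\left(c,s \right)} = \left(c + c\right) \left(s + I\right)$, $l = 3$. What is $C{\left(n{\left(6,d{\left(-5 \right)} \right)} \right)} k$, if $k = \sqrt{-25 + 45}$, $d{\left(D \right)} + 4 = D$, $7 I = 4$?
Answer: $18 \sqrt{5} \approx 40.249$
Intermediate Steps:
$I = \frac{4}{7}$ ($I = \frac{1}{7} \cdot 4 = \frac{4}{7} \approx 0.57143$)
$d{\left(D \right)} = -4 + D$
$n{\left(c,s \right)} = 2 c \left(\frac{4}{7} + s\right)$ ($n{\left(c,s \right)} = \left(c + c\right) \left(s + \frac{4}{7}\right) = 2 c \left(\frac{4}{7} + s\right)$)
$C{\left(V \right)} = 9$ ($C{\left(V \right)} = 3^{2} = 9$)
$k = 2 \sqrt{5}$ ($k = \sqrt{20} = 2 \sqrt{5} \approx 4.4721$)
$C{\left(n{\left(6,d{\left(-5 \right)} \right)} \right)} k = 9 \cdot 2 \sqrt{5} = 18 \sqrt{5}$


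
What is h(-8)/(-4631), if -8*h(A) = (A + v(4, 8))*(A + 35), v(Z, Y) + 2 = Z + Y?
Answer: 27/18524 ≈ 0.0014576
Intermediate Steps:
v(Z, Y) = -2 + Y + Z (v(Z, Y) = -2 + (Z + Y) = -2 + (Y + Z) = -2 + Y + Z)
h(A) = -(10 + A)*(35 + A)/8 (h(A) = -(A + (-2 + 8 + 4))*(A + 35)/8 = -(A + 10)*(35 + A)/8 = -(10 + A)*(35 + A)/8)
h(-8)/(-4631) = (-175/4 - 45/8*(-8) - ⅛*(-8)²)/(-4631) = (-175/4 + 45 - ⅛*64)*(-1/4631) = (-175/4 + 45 - 8)*(-1/4631) = -27/4*(-1/4631) = 27/18524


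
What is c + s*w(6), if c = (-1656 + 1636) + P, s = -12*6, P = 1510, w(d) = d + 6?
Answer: 626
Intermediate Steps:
w(d) = 6 + d
s = -72
c = 1490 (c = (-1656 + 1636) + 1510 = -20 + 1510 = 1490)
c + s*w(6) = 1490 - 72*(6 + 6) = 1490 - 72*12 = 1490 - 864 = 626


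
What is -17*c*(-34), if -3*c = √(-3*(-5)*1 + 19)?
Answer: -578*√34/3 ≈ -1123.4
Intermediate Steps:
c = -√34/3 (c = -√(-3*(-5)*1 + 19)/3 = -√(15*1 + 19)/3 = -√(15 + 19)/3 = -√34/3 ≈ -1.9437)
-17*c*(-34) = -(-17)*√34/3*(-34) = (17*√34/3)*(-34) = -578*√34/3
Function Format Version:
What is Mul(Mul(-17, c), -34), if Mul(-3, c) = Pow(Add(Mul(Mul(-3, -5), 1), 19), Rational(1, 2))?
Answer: Mul(Rational(-578, 3), Pow(34, Rational(1, 2))) ≈ -1123.4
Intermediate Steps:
c = Mul(Rational(-1, 3), Pow(34, Rational(1, 2))) (c = Mul(Rational(-1, 3), Pow(Add(Mul(Mul(-3, -5), 1), 19), Rational(1, 2))) = Mul(Rational(-1, 3), Pow(Add(Mul(15, 1), 19), Rational(1, 2))) = Mul(Rational(-1, 3), Pow(Add(15, 19), Rational(1, 2))) = Mul(Rational(-1, 3), Pow(34, Rational(1, 2))) ≈ -1.9437)
Mul(Mul(-17, c), -34) = Mul(Mul(-17, Mul(Rational(-1, 3), Pow(34, Rational(1, 2)))), -34) = Mul(Mul(Rational(17, 3), Pow(34, Rational(1, 2))), -34) = Mul(Rational(-578, 3), Pow(34, Rational(1, 2)))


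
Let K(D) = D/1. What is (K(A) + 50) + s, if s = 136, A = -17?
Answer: 169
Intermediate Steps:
K(D) = D (K(D) = D*1 = D)
(K(A) + 50) + s = (-17 + 50) + 136 = 33 + 136 = 169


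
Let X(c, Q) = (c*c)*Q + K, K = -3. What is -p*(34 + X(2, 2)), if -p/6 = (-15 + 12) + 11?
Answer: 1872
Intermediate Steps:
X(c, Q) = -3 + Q*c² (X(c, Q) = (c*c)*Q - 3 = c²*Q - 3 = Q*c² - 3 = -3 + Q*c²)
p = -48 (p = -6*((-15 + 12) + 11) = -6*(-3 + 11) = -6*8 = -48)
-p*(34 + X(2, 2)) = -(-48)*(34 + (-3 + 2*2²)) = -(-48)*(34 + (-3 + 2*4)) = -(-48)*(34 + (-3 + 8)) = -(-48)*(34 + 5) = -(-48)*39 = -1*(-1872) = 1872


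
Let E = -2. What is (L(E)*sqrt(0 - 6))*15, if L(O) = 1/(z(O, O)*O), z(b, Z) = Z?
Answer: 15*I*sqrt(6)/4 ≈ 9.1856*I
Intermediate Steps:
L(O) = O**(-2) (L(O) = 1/(O*O) = O**(-2))
(L(E)*sqrt(0 - 6))*15 = (sqrt(0 - 6)/(-2)**2)*15 = (sqrt(-6)/4)*15 = ((I*sqrt(6))/4)*15 = (I*sqrt(6)/4)*15 = 15*I*sqrt(6)/4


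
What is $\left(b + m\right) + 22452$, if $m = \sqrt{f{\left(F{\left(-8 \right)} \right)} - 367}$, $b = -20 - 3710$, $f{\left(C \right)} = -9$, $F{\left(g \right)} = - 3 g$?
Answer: $18722 + 2 i \sqrt{94} \approx 18722.0 + 19.391 i$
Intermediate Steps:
$b = -3730$ ($b = -20 - 3710 = -3730$)
$m = 2 i \sqrt{94}$ ($m = \sqrt{-9 - 367} = \sqrt{-376} = 2 i \sqrt{94} \approx 19.391 i$)
$\left(b + m\right) + 22452 = \left(-3730 + 2 i \sqrt{94}\right) + 22452 = 18722 + 2 i \sqrt{94}$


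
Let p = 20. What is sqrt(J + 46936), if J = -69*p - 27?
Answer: sqrt(45529) ≈ 213.38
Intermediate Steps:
J = -1407 (J = -69*20 - 27 = -1380 - 27 = -1407)
sqrt(J + 46936) = sqrt(-1407 + 46936) = sqrt(45529)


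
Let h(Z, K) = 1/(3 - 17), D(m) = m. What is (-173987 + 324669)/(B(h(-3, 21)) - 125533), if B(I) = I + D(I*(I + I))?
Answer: -3691709/3075560 ≈ -1.2003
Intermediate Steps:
h(Z, K) = -1/14 (h(Z, K) = 1/(-14) = -1/14)
B(I) = I + 2*I² (B(I) = I + I*(I + I) = I + I*(2*I) = I + 2*I²)
(-173987 + 324669)/(B(h(-3, 21)) - 125533) = (-173987 + 324669)/(-(1 + 2*(-1/14))/14 - 125533) = 150682/(-(1 - ⅐)/14 - 125533) = 150682/(-1/14*6/7 - 125533) = 150682/(-3/49 - 125533) = 150682/(-6151120/49) = 150682*(-49/6151120) = -3691709/3075560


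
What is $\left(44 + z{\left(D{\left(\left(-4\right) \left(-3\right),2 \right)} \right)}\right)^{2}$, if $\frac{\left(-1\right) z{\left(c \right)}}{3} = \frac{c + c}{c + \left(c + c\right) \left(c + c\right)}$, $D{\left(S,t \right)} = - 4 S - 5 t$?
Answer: $\frac{11492100}{5929} \approx 1938.3$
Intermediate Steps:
$D{\left(S,t \right)} = - 5 t - 4 S$
$z{\left(c \right)} = - \frac{6 c}{c + 4 c^{2}}$ ($z{\left(c \right)} = - 3 \frac{c + c}{c + \left(c + c\right) \left(c + c\right)} = - 3 \frac{2 c}{c + 2 c 2 c} = - 3 \frac{2 c}{c + 4 c^{2}} = - \frac{6 c}{c + 4 c^{2}}$)
$\left(44 + z{\left(D{\left(\left(-4\right) \left(-3\right),2 \right)} \right)}\right)^{2} = \left(44 - \frac{6}{1 + 4 \left(\left(-5\right) 2 - 4 \left(\left(-4\right) \left(-3\right)\right)\right)}\right)^{2} = \left(44 - \frac{6}{1 + 4 \left(-10 - 48\right)}\right)^{2} = \left(44 - \frac{6}{1 + 4 \left(-58\right)}\right)^{2} = \left(44 - \frac{6}{1 - 232}\right)^{2} = \left(44 - \frac{6}{-231}\right)^{2} = \left(44 - - \frac{2}{77}\right)^{2} = \left(44 + \frac{2}{77}\right)^{2} = \left(\frac{3390}{77}\right)^{2} = \frac{11492100}{5929}$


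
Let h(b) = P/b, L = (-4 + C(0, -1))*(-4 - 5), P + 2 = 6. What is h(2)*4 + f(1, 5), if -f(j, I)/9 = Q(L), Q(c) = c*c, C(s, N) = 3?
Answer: -721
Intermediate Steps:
P = 4 (P = -2 + 6 = 4)
L = 9 (L = (-4 + 3)*(-4 - 5) = -1*(-9) = 9)
Q(c) = c²
f(j, I) = -729 (f(j, I) = -9*9² = -9*81 = -729)
h(b) = 4/b
h(2)*4 + f(1, 5) = (4/2)*4 - 729 = (4*(½))*4 - 729 = 2*4 - 729 = 8 - 729 = -721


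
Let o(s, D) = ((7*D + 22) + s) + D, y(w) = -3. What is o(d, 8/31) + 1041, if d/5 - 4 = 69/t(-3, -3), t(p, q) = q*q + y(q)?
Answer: 70839/62 ≈ 1142.6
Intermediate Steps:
t(p, q) = -3 + q**2 (t(p, q) = q*q - 3 = q**2 - 3 = -3 + q**2)
d = 155/2 (d = 20 + 5*(69/(-3 + (-3)**2)) = 20 + 5*(69/(-3 + 9)) = 20 + 5*(69/6) = 20 + 5*(69*(1/6)) = 20 + 5*(23/2) = 20 + 115/2 = 155/2 ≈ 77.500)
o(s, D) = 22 + s + 8*D (o(s, D) = ((22 + 7*D) + s) + D = (22 + s + 7*D) + D = 22 + s + 8*D)
o(d, 8/31) + 1041 = (22 + 155/2 + 8*(8/31)) + 1041 = (22 + 155/2 + 64/31) + 1041 = 6297/62 + 1041 = 70839/62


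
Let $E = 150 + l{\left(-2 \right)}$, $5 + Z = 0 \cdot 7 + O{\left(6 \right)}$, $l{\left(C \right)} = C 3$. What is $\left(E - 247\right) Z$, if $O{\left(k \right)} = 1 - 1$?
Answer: $515$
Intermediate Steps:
$O{\left(k \right)} = 0$ ($O{\left(k \right)} = 1 - 1 = 0$)
$l{\left(C \right)} = 3 C$
$Z = -5$ ($Z = -5 + \left(0 \cdot 7 + 0\right) = -5 + \left(0 + 0\right) = -5 + 0 = -5$)
$E = 144$ ($E = 150 + 3 \left(-2\right) = 150 - 6 = 144$)
$\left(E - 247\right) Z = \left(144 - 247\right) \left(-5\right) = \left(-103\right) \left(-5\right) = 515$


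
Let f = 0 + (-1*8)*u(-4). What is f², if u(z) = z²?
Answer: 16384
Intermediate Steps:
f = -128 (f = 0 - 1*8*(-4)² = 0 - 8*16 = 0 - 128 = -128)
f² = (-128)² = 16384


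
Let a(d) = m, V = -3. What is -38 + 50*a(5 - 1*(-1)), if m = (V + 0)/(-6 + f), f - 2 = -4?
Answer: -77/4 ≈ -19.250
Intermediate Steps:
f = -2 (f = 2 - 4 = -2)
m = 3/8 (m = (-3 + 0)/(-6 - 2) = -3/(-8) = -3*(-1/8) = 3/8 ≈ 0.37500)
a(d) = 3/8
-38 + 50*a(5 - 1*(-1)) = -38 + 50*(3/8) = -38 + 75/4 = -77/4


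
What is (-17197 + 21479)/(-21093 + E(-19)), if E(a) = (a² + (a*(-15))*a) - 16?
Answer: -4282/26163 ≈ -0.16367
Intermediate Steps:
E(a) = -16 - 14*a² (E(a) = (a² + (-15*a)*a) - 16 = (a² - 15*a²) - 16 = -14*a² - 16 = -16 - 14*a²)
(-17197 + 21479)/(-21093 + E(-19)) = (-17197 + 21479)/(-21093 + (-16 - 14*(-19)²)) = 4282/(-21093 + (-16 - 14*361)) = 4282/(-21093 + (-16 - 5054)) = 4282/(-21093 - 5070) = 4282/(-26163) = 4282*(-1/26163) = -4282/26163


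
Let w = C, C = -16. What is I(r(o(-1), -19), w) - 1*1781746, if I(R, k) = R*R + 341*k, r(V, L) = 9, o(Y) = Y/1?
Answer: -1787121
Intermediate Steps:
o(Y) = Y (o(Y) = Y*1 = Y)
w = -16
I(R, k) = R² + 341*k
I(r(o(-1), -19), w) - 1*1781746 = (9² + 341*(-16)) - 1*1781746 = (81 - 5456) - 1781746 = -5375 - 1781746 = -1787121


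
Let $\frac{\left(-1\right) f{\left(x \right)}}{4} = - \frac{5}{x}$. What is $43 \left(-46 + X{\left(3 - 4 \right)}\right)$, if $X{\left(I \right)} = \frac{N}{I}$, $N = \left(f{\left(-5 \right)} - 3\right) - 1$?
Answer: $-1634$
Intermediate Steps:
$f{\left(x \right)} = \frac{20}{x}$ ($f{\left(x \right)} = - 4 \left(- \frac{5}{x}\right) = \frac{20}{x}$)
$N = -8$ ($N = \left(\frac{20}{-5} - 3\right) - 1 = \left(20 \left(- \frac{1}{5}\right) - 3\right) - 1 = \left(-4 - 3\right) - 1 = -7 - 1 = -8$)
$X{\left(I \right)} = - \frac{8}{I}$
$43 \left(-46 + X{\left(3 - 4 \right)}\right) = 43 \left(-46 - \frac{8}{3 - 4}\right) = 43 \left(-46 - \frac{8}{-1}\right) = 43 \left(-46 - -8\right) = 43 \left(-46 + 8\right) = 43 \left(-38\right) = -1634$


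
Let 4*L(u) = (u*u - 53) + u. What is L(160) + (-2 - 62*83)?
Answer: 5115/4 ≈ 1278.8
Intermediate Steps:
L(u) = -53/4 + u/4 + u²/4 (L(u) = ((u*u - 53) + u)/4 = ((u² - 53) + u)/4 = ((-53 + u²) + u)/4 = (-53 + u + u²)/4 = -53/4 + u/4 + u²/4)
L(160) + (-2 - 62*83) = (-53/4 + (¼)*160 + (¼)*160²) + (-2 - 62*83) = (-53/4 + 40 + (¼)*25600) + (-2 - 5146) = (-53/4 + 40 + 6400) - 5148 = 25707/4 - 5148 = 5115/4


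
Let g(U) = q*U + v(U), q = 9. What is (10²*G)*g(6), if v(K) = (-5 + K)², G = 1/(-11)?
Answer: -500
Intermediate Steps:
G = -1/11 ≈ -0.090909
g(U) = (-5 + U)² + 9*U (g(U) = 9*U + (-5 + U)² = (-5 + U)² + 9*U)
(10²*G)*g(6) = (10²*(-1/11))*(25 + 6² - 1*6) = (100*(-1/11))*(25 + 36 - 6) = -100/11*55 = -500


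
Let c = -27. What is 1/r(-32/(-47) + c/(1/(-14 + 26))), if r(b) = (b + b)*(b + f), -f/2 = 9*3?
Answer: 2209/538971728 ≈ 4.0985e-6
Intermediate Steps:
f = -54 (f = -18*3 = -2*27 = -54)
r(b) = 2*b*(-54 + b) (r(b) = (b + b)*(b - 54) = (2*b)*(-54 + b) = 2*b*(-54 + b))
1/r(-32/(-47) + c/(1/(-14 + 26))) = 1/(2*(-32/(-47) - 27/(1/(-14 + 26)))*(-54 + (-32/(-47) - 27/(1/(-14 + 26))))) = 1/(2*(-32*(-1/47) - 27/(1/12))*(-54 + (-32*(-1/47) - 27/(1/12)))) = 1/(2*(32/47 - 27/1/12)*(-54 + (32/47 - 27/1/12))) = 1/(2*(32/47 - 27*12)*(-54 + (32/47 - 27*12))) = 1/(2*(32/47 - 324)*(-54 + (32/47 - 324))) = 1/(2*(-15196/47)*(-54 - 15196/47)) = 1/(2*(-15196/47)*(-17734/47)) = 1/(538971728/2209) = 2209/538971728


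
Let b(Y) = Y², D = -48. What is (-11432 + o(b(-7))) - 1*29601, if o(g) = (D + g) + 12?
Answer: -41020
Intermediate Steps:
o(g) = -36 + g (o(g) = (-48 + g) + 12 = -36 + g)
(-11432 + o(b(-7))) - 1*29601 = (-11432 + (-36 + (-7)²)) - 1*29601 = (-11432 + (-36 + 49)) - 29601 = (-11432 + 13) - 29601 = -11419 - 29601 = -41020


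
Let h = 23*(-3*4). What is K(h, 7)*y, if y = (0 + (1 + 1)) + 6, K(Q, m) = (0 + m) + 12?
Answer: 152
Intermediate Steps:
h = -276 (h = 23*(-12) = -276)
K(Q, m) = 12 + m (K(Q, m) = m + 12 = 12 + m)
y = 8 (y = (0 + 2) + 6 = 2 + 6 = 8)
K(h, 7)*y = (12 + 7)*8 = 19*8 = 152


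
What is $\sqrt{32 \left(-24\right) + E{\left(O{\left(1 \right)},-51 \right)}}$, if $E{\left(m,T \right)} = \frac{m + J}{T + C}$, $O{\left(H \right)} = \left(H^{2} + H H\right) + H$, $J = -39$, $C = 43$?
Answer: $\frac{i \sqrt{3054}}{2} \approx 27.632 i$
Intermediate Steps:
$O{\left(H \right)} = H + 2 H^{2}$ ($O{\left(H \right)} = \left(H^{2} + H^{2}\right) + H = 2 H^{2} + H = H + 2 H^{2}$)
$E{\left(m,T \right)} = \frac{-39 + m}{43 + T}$ ($E{\left(m,T \right)} = \frac{m - 39}{T + 43} = \frac{-39 + m}{43 + T}$)
$\sqrt{32 \left(-24\right) + E{\left(O{\left(1 \right)},-51 \right)}} = \sqrt{32 \left(-24\right) + \frac{-39 + 1 \left(1 + 2 \cdot 1\right)}{43 - 51}} = \sqrt{-768 + \frac{-39 + 1 \left(1 + 2\right)}{-8}} = \sqrt{-768 - \frac{-39 + 1 \cdot 3}{8}} = \sqrt{-768 - \frac{-39 + 3}{8}} = \sqrt{-768 - - \frac{9}{2}} = \sqrt{-768 + \frac{9}{2}} = \sqrt{- \frac{1527}{2}} = \frac{i \sqrt{3054}}{2}$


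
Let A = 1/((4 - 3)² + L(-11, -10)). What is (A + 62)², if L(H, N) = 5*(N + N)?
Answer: 37662769/9801 ≈ 3842.7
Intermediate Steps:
L(H, N) = 10*N (L(H, N) = 5*(2*N) = 10*N)
A = -1/99 (A = 1/((4 - 3)² + 10*(-10)) = 1/(1² - 100) = 1/(1 - 100) = 1/(-99) = -1/99 ≈ -0.010101)
(A + 62)² = (-1/99 + 62)² = (6137/99)² = 37662769/9801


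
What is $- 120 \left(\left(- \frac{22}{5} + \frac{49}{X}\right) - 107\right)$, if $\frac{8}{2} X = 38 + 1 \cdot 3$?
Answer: $\frac{524568}{41} \approx 12794.0$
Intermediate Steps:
$X = \frac{41}{4}$ ($X = \frac{38 + 1 \cdot 3}{4} = \frac{38 + 3}{4} = \frac{1}{4} \cdot 41 = \frac{41}{4} \approx 10.25$)
$- 120 \left(\left(- \frac{22}{5} + \frac{49}{X}\right) - 107\right) = - 120 \left(\left(- \frac{22}{5} + \frac{49}{\frac{41}{4}}\right) - 107\right) = - 120 \left(\left(\left(-22\right) \frac{1}{5} + 49 \cdot \frac{4}{41}\right) - 107\right) = - 120 \left(\left(- \frac{22}{5} + \frac{196}{41}\right) - 107\right) = - 120 \left(\frac{78}{205} - 107\right) = \left(-120\right) \left(- \frac{21857}{205}\right) = \frac{524568}{41}$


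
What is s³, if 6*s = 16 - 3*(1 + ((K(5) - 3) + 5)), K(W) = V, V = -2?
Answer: 2197/216 ≈ 10.171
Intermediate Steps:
K(W) = -2
s = 13/6 (s = (16 - 3*(1 + ((-2 - 3) + 5)))/6 = (16 - 3*(1 + (-5 + 5)))/6 = (16 - 3*(1 + 0))/6 = (16 - 3)/6 = (⅙)*13 = 13/6 ≈ 2.1667)
s³ = (13/6)³ = 2197/216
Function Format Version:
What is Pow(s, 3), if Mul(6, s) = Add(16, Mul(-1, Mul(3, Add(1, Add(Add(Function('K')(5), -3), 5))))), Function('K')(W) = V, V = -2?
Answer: Rational(2197, 216) ≈ 10.171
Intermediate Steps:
Function('K')(W) = -2
s = Rational(13, 6) (s = Mul(Rational(1, 6), Add(16, Mul(-1, Mul(3, Add(1, Add(Add(-2, -3), 5)))))) = Mul(Rational(1, 6), Add(16, Mul(-1, Mul(3, Add(1, Add(-5, 5)))))) = Mul(Rational(1, 6), Add(16, Mul(-1, Mul(3, Add(1, 0))))) = Mul(Rational(1, 6), Add(16, Mul(-1, Mul(3, 1)))) = Mul(Rational(1, 6), Add(16, Mul(-1, 3))) = Mul(Rational(1, 6), Add(16, -3)) = Mul(Rational(1, 6), 13) = Rational(13, 6) ≈ 2.1667)
Pow(s, 3) = Pow(Rational(13, 6), 3) = Rational(2197, 216)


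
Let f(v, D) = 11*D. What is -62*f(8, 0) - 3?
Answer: -3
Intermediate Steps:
-62*f(8, 0) - 3 = -682*0 - 3 = -62*0 - 3 = 0 - 3 = -3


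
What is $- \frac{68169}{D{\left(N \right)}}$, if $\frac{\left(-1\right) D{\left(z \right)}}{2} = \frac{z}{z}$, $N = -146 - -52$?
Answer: $\frac{68169}{2} \approx 34085.0$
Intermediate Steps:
$N = -94$ ($N = -146 + 52 = -94$)
$D{\left(z \right)} = -2$ ($D{\left(z \right)} = - 2 \frac{z}{z} = \left(-2\right) 1 = -2$)
$- \frac{68169}{D{\left(N \right)}} = - \frac{68169}{-2} = \left(-68169\right) \left(- \frac{1}{2}\right) = \frac{68169}{2}$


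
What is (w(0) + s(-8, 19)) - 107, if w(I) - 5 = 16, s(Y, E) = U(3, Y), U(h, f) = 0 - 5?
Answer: -91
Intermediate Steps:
U(h, f) = -5
s(Y, E) = -5
w(I) = 21 (w(I) = 5 + 16 = 21)
(w(0) + s(-8, 19)) - 107 = (21 - 5) - 107 = 16 - 107 = -91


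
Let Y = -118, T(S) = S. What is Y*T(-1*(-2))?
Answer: -236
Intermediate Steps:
Y*T(-1*(-2)) = -(-118)*(-2) = -118*2 = -236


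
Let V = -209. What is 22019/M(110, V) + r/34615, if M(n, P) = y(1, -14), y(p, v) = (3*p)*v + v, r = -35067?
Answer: -109164491/276920 ≈ -394.21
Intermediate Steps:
y(p, v) = v + 3*p*v (y(p, v) = 3*p*v + v = v + 3*p*v)
M(n, P) = -56 (M(n, P) = -14*(1 + 3*1) = -14*(1 + 3) = -14*4 = -56)
22019/M(110, V) + r/34615 = 22019/(-56) - 35067/34615 = 22019*(-1/56) - 35067*1/34615 = -22019/56 - 35067/34615 = -109164491/276920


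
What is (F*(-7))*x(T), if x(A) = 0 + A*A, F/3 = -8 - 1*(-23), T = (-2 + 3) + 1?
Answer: -1260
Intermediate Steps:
T = 2 (T = 1 + 1 = 2)
F = 45 (F = 3*(-8 - 1*(-23)) = 3*(-8 + 23) = 3*15 = 45)
x(A) = A**2 (x(A) = 0 + A**2 = A**2)
(F*(-7))*x(T) = (45*(-7))*2**2 = -315*4 = -1260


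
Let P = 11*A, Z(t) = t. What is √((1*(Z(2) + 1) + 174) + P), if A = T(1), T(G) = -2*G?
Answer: √155 ≈ 12.450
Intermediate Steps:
A = -2 (A = -2*1 = -2)
P = -22 (P = 11*(-2) = -22)
√((1*(Z(2) + 1) + 174) + P) = √((1*(2 + 1) + 174) - 22) = √((1*3 + 174) - 22) = √((3 + 174) - 22) = √(177 - 22) = √155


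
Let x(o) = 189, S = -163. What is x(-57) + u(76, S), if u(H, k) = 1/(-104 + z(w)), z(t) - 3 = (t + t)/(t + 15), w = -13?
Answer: 21545/114 ≈ 188.99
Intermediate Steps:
z(t) = 3 + 2*t/(15 + t) (z(t) = 3 + (t + t)/(t + 15) = 3 + (2*t)/(15 + t) = 3 + 2*t/(15 + t))
u(H, k) = -1/114 (u(H, k) = 1/(-104 + 5*(9 - 13)/(15 - 13)) = 1/(-104 + 5*(-4)/2) = 1/(-104 + 5*(1/2)*(-4)) = 1/(-104 - 10) = 1/(-114) = -1/114)
x(-57) + u(76, S) = 189 - 1/114 = 21545/114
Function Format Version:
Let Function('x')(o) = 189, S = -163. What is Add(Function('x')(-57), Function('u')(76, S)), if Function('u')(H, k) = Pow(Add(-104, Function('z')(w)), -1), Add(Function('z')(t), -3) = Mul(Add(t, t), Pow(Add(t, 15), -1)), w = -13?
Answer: Rational(21545, 114) ≈ 188.99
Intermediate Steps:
Function('z')(t) = Add(3, Mul(2, t, Pow(Add(15, t), -1))) (Function('z')(t) = Add(3, Mul(Add(t, t), Pow(Add(t, 15), -1))) = Add(3, Mul(Mul(2, t), Pow(Add(15, t), -1))) = Add(3, Mul(2, t, Pow(Add(15, t), -1))))
Function('u')(H, k) = Rational(-1, 114) (Function('u')(H, k) = Pow(Add(-104, Mul(5, Pow(Add(15, -13), -1), Add(9, -13))), -1) = Pow(Add(-104, Mul(5, Pow(2, -1), -4)), -1) = Pow(Add(-104, Mul(5, Rational(1, 2), -4)), -1) = Pow(Add(-104, -10), -1) = Pow(-114, -1) = Rational(-1, 114))
Add(Function('x')(-57), Function('u')(76, S)) = Add(189, Rational(-1, 114)) = Rational(21545, 114)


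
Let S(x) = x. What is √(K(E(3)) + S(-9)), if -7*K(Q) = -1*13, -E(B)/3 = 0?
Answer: 5*I*√14/7 ≈ 2.6726*I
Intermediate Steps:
E(B) = 0 (E(B) = -3*0 = 0)
K(Q) = 13/7 (K(Q) = -(-1)*13/7 = -⅐*(-13) = 13/7)
√(K(E(3)) + S(-9)) = √(13/7 - 9) = √(-50/7) = 5*I*√14/7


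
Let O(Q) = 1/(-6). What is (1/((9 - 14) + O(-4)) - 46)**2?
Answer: 2050624/961 ≈ 2133.8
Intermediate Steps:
O(Q) = -1/6
(1/((9 - 14) + O(-4)) - 46)**2 = (1/((9 - 14) - 1/6) - 46)**2 = (1/(-5 - 1/6) - 46)**2 = (1/(-31/6) - 46)**2 = (-6/31 - 46)**2 = (-1432/31)**2 = 2050624/961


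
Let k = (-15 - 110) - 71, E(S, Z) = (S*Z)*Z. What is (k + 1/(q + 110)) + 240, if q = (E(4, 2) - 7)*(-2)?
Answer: 4049/92 ≈ 44.011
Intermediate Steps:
E(S, Z) = S*Z²
q = -18 (q = (4*2² - 7)*(-2) = (4*4 - 7)*(-2) = (16 - 7)*(-2) = 9*(-2) = -18)
k = -196 (k = -125 - 71 = -196)
(k + 1/(q + 110)) + 240 = (-196 + 1/(-18 + 110)) + 240 = (-196 + 1/92) + 240 = -18031/92 + 240 = 4049/92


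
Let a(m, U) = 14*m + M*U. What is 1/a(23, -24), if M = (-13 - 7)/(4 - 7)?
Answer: 1/162 ≈ 0.0061728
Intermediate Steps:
M = 20/3 (M = -20/(-3) = -20*(-⅓) = 20/3 ≈ 6.6667)
a(m, U) = 14*m + 20*U/3
1/a(23, -24) = 1/(14*23 + (20/3)*(-24)) = 1/(322 - 160) = 1/162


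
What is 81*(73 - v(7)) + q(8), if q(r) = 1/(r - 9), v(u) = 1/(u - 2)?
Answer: 29479/5 ≈ 5895.8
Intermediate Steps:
v(u) = 1/(-2 + u)
q(r) = 1/(-9 + r)
81*(73 - v(7)) + q(8) = 81*(73 - 1/(-2 + 7)) + 1/(-9 + 8) = 81*(73 - 1/5) + 1/(-1) = 81*(73 - 1*1/5) - 1 = 81*(73 - 1/5) - 1 = 81*(364/5) - 1 = 29484/5 - 1 = 29479/5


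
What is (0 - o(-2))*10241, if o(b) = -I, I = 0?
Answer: 0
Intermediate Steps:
o(b) = 0 (o(b) = -1*0 = 0)
(0 - o(-2))*10241 = (0 - 1*0)*10241 = (0 + 0)*10241 = 0*10241 = 0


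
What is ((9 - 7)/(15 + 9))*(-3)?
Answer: -1/4 ≈ -0.25000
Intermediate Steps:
((9 - 7)/(15 + 9))*(-3) = (2/24)*(-3) = (2*(1/24))*(-3) = (1/12)*(-3) = -1/4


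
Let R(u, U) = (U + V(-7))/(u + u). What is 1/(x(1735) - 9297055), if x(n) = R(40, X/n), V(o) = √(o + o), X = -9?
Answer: -179111855280449200/1665212769705990560355231 - 240818000*I*√14/1665212769705990560355231 ≈ -1.0756e-7 - 5.4111e-16*I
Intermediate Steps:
V(o) = √2*√o (V(o) = √(2*o) = √2*√o)
R(u, U) = (U + I*√14)/(2*u) (R(u, U) = (U + √2*√(-7))/(u + u) = (U + √2*(I*√7))/((2*u)) = (U + I*√14)*(1/(2*u)) = (U + I*√14)/(2*u))
x(n) = -9/(80*n) + I*√14/80 (x(n) = (½)*(-9/n + I*√14)/40 = (½)*(1/40)*(-9/n + I*√14) = -9/(80*n) + I*√14/80)
1/(x(1735) - 9297055) = 1/((1/80)*(-9 + I*1735*√14)/1735 - 9297055) = 1/((1/80)*(1/1735)*(-9 + 1735*I*√14) - 9297055) = 1/((-9/138800 + I*√14/80) - 9297055) = 1/(-1290431234009/138800 + I*√14/80)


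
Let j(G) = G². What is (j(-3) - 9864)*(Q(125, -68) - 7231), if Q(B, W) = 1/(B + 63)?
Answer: 13397153085/188 ≈ 7.1261e+7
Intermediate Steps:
Q(B, W) = 1/(63 + B)
(j(-3) - 9864)*(Q(125, -68) - 7231) = ((-3)² - 9864)*(1/(63 + 125) - 7231) = (9 - 9864)*(1/188 - 7231) = -9855*(1/188 - 7231) = -9855*(-1359427/188) = 13397153085/188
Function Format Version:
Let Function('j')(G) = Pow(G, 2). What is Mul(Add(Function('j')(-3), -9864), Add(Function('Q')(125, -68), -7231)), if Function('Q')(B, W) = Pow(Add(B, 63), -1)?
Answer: Rational(13397153085, 188) ≈ 7.1261e+7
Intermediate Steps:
Function('Q')(B, W) = Pow(Add(63, B), -1)
Mul(Add(Function('j')(-3), -9864), Add(Function('Q')(125, -68), -7231)) = Mul(Add(Pow(-3, 2), -9864), Add(Pow(Add(63, 125), -1), -7231)) = Mul(Add(9, -9864), Add(Pow(188, -1), -7231)) = Mul(-9855, Add(Rational(1, 188), -7231)) = Mul(-9855, Rational(-1359427, 188)) = Rational(13397153085, 188)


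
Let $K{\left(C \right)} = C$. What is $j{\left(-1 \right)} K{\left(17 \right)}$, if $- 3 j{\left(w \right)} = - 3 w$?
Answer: $-17$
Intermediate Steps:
$j{\left(w \right)} = w$ ($j{\left(w \right)} = - \frac{\left(-3\right) w}{3} = w$)
$j{\left(-1 \right)} K{\left(17 \right)} = \left(-1\right) 17 = -17$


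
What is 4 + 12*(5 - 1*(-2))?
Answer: 88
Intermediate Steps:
4 + 12*(5 - 1*(-2)) = 4 + 12*(5 + 2) = 4 + 12*7 = 4 + 84 = 88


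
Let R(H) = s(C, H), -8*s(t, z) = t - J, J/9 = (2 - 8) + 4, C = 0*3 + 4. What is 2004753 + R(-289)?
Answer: 8019001/4 ≈ 2.0048e+6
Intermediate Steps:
C = 4 (C = 0 + 4 = 4)
J = -18 (J = 9*((2 - 8) + 4) = 9*(-6 + 4) = 9*(-2) = -18)
s(t, z) = -9/4 - t/8 (s(t, z) = -(t - 1*(-18))/8 = -(t + 18)/8 = -(18 + t)/8 = -9/4 - t/8)
R(H) = -11/4 (R(H) = -9/4 - ⅛*4 = -9/4 - ½ = -11/4)
2004753 + R(-289) = 2004753 - 11/4 = 8019001/4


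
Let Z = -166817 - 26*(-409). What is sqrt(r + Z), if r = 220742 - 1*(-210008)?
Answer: sqrt(274567) ≈ 523.99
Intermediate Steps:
r = 430750 (r = 220742 + 210008 = 430750)
Z = -156183 (Z = -166817 + 10634 = -156183)
sqrt(r + Z) = sqrt(430750 - 156183) = sqrt(274567)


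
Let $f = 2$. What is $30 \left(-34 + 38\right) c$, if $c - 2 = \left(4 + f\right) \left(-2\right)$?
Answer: $-1200$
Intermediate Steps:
$c = -10$ ($c = 2 + \left(4 + 2\right) \left(-2\right) = 2 + 6 \left(-2\right) = 2 - 12 = -10$)
$30 \left(-34 + 38\right) c = 30 \left(-34 + 38\right) \left(-10\right) = 30 \cdot 4 \left(-10\right) = 120 \left(-10\right) = -1200$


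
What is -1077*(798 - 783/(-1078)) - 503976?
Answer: -1470612207/1078 ≈ -1.3642e+6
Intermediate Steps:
-1077*(798 - 783/(-1078)) - 503976 = -1077*(798 - 783*(-1/1078)) - 503976 = -1077*(798 + 783/1078) - 503976 = -1077*861027/1078 - 503976 = -927326079/1078 - 503976 = -1470612207/1078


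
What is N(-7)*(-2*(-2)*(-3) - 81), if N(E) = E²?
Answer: -4557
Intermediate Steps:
N(-7)*(-2*(-2)*(-3) - 81) = (-7)²*(-2*(-2)*(-3) - 81) = 49*(4*(-3) - 81) = 49*(-12 - 81) = 49*(-93) = -4557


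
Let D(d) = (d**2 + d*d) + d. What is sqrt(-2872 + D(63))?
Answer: sqrt(5129) ≈ 71.617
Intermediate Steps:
D(d) = d + 2*d**2 (D(d) = (d**2 + d**2) + d = 2*d**2 + d = d + 2*d**2)
sqrt(-2872 + D(63)) = sqrt(-2872 + 63*(1 + 2*63)) = sqrt(-2872 + 63*(1 + 126)) = sqrt(-2872 + 63*127) = sqrt(-2872 + 8001) = sqrt(5129)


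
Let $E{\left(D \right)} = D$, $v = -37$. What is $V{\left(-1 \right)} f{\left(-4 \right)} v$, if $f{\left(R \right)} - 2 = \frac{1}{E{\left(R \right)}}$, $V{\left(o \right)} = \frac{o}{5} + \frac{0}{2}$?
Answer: $\frac{259}{20} \approx 12.95$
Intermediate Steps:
$V{\left(o \right)} = \frac{o}{5}$ ($V{\left(o \right)} = o \frac{1}{5} + 0 \cdot \frac{1}{2} = \frac{o}{5} + 0 = \frac{o}{5}$)
$f{\left(R \right)} = 2 + \frac{1}{R}$
$V{\left(-1 \right)} f{\left(-4 \right)} v = \frac{1}{5} \left(-1\right) \left(2 + \frac{1}{-4}\right) \left(-37\right) = - \frac{2 - \frac{1}{4}}{5} \left(-37\right) = \left(- \frac{1}{5}\right) \frac{7}{4} \left(-37\right) = \left(- \frac{7}{20}\right) \left(-37\right) = \frac{259}{20}$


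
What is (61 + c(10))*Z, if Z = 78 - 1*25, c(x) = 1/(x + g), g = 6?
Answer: 51781/16 ≈ 3236.3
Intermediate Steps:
c(x) = 1/(6 + x) (c(x) = 1/(x + 6) = 1/(6 + x))
Z = 53 (Z = 78 - 25 = 53)
(61 + c(10))*Z = (61 + 1/(6 + 10))*53 = (61 + 1/16)*53 = (977/16)*53 = 51781/16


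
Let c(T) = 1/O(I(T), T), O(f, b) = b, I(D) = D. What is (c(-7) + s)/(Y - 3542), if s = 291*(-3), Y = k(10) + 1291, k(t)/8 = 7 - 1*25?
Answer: 6112/16765 ≈ 0.36457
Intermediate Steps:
k(t) = -144 (k(t) = 8*(7 - 1*25) = 8*(7 - 25) = 8*(-18) = -144)
Y = 1147 (Y = -144 + 1291 = 1147)
c(T) = 1/T
s = -873
(c(-7) + s)/(Y - 3542) = (1/(-7) - 873)/(1147 - 3542) = (-⅐ - 873)/(-2395) = -6112/7*(-1/2395) = 6112/16765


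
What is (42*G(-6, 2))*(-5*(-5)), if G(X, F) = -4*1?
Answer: -4200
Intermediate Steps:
G(X, F) = -4
(42*G(-6, 2))*(-5*(-5)) = (42*(-4))*(-5*(-5)) = -168*25 = -4200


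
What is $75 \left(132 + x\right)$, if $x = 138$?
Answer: $20250$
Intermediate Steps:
$75 \left(132 + x\right) = 75 \left(132 + 138\right) = 75 \cdot 270 = 20250$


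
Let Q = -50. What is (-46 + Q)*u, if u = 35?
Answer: -3360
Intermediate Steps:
(-46 + Q)*u = (-46 - 50)*35 = -96*35 = -3360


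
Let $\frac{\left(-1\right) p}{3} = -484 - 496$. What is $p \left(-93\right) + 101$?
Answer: $-273319$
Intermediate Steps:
$p = 2940$ ($p = - 3 \left(-484 - 496\right) = \left(-3\right) \left(-980\right) = 2940$)
$p \left(-93\right) + 101 = 2940 \left(-93\right) + 101 = -273420 + 101 = -273319$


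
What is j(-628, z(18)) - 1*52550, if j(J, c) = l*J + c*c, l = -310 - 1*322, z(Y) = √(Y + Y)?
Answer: 344382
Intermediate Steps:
z(Y) = √2*√Y (z(Y) = √(2*Y) = √2*√Y)
l = -632 (l = -310 - 322 = -632)
j(J, c) = c² - 632*J (j(J, c) = -632*J + c*c = -632*J + c² = c² - 632*J)
j(-628, z(18)) - 1*52550 = ((√2*√18)² - 632*(-628)) - 1*52550 = ((√2*(3*√2))² + 396896) - 52550 = (6² + 396896) - 52550 = (36 + 396896) - 52550 = 396932 - 52550 = 344382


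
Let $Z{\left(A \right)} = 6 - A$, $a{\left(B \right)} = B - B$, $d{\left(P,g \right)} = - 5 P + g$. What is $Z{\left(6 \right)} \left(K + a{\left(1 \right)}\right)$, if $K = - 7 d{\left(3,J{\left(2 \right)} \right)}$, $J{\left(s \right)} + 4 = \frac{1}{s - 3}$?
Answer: $0$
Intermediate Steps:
$J{\left(s \right)} = -4 + \frac{1}{-3 + s}$ ($J{\left(s \right)} = -4 + \frac{1}{s - 3} = -4 + \frac{1}{-3 + s}$)
$d{\left(P,g \right)} = g - 5 P$
$a{\left(B \right)} = 0$
$K = 140$ ($K = - 7 \left(\frac{13 - 8}{-3 + 2} - 15\right) = - 7 \left(\frac{13 - 8}{-1} - 15\right) = - 7 \left(\left(-1\right) 5 - 15\right) = - 7 \left(-5 - 15\right) = \left(-7\right) \left(-20\right) = 140$)
$Z{\left(6 \right)} \left(K + a{\left(1 \right)}\right) = \left(6 - 6\right) \left(140 + 0\right) = \left(6 - 6\right) 140 = 0 \cdot 140 = 0$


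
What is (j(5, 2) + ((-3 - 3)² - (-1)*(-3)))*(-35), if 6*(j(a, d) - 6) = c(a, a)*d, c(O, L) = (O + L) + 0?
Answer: -4445/3 ≈ -1481.7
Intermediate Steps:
c(O, L) = L + O (c(O, L) = (L + O) + 0 = L + O)
j(a, d) = 6 + a*d/3 (j(a, d) = 6 + ((a + a)*d)/6 = 6 + ((2*a)*d)/6 = 6 + (2*a*d)/6 = 6 + a*d/3)
(j(5, 2) + ((-3 - 3)² - (-1)*(-3)))*(-35) = ((6 + (⅓)*5*2) + ((-3 - 3)² - (-1)*(-3)))*(-35) = ((6 + 10/3) + ((-6)² - 1*3))*(-35) = (28/3 + (36 - 3))*(-35) = (28/3 + 33)*(-35) = (127/3)*(-35) = -4445/3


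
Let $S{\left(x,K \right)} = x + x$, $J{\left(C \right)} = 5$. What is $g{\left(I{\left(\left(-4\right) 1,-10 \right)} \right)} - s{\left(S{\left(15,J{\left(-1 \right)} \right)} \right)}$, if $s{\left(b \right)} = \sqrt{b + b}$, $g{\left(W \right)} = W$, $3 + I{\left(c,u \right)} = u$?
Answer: $-13 - 2 \sqrt{15} \approx -20.746$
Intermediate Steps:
$I{\left(c,u \right)} = -3 + u$
$S{\left(x,K \right)} = 2 x$
$s{\left(b \right)} = \sqrt{2} \sqrt{b}$ ($s{\left(b \right)} = \sqrt{2 b} = \sqrt{2} \sqrt{b}$)
$g{\left(I{\left(\left(-4\right) 1,-10 \right)} \right)} - s{\left(S{\left(15,J{\left(-1 \right)} \right)} \right)} = \left(-3 - 10\right) - \sqrt{2} \sqrt{2 \cdot 15} = -13 - \sqrt{2} \sqrt{30} = -13 - 2 \sqrt{15}$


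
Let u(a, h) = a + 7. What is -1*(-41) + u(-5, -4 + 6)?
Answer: 43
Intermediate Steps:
u(a, h) = 7 + a
-1*(-41) + u(-5, -4 + 6) = -1*(-41) + (7 - 5) = 41 + 2 = 43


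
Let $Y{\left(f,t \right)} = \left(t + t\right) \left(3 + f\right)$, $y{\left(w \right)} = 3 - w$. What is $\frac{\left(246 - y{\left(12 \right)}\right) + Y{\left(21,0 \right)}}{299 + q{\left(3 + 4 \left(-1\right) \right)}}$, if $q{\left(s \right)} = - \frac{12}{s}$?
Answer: $\frac{255}{311} \approx 0.81994$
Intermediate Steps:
$Y{\left(f,t \right)} = 2 t \left(3 + f\right)$
$\frac{\left(246 - y{\left(12 \right)}\right) + Y{\left(21,0 \right)}}{299 + q{\left(3 + 4 \left(-1\right) \right)}} = \frac{\left(246 - \left(3 - 12\right)\right) + 2 \cdot 0 \left(3 + 21\right)}{299 - \frac{12}{3 + 4 \left(-1\right)}} = \frac{\left(246 - \left(3 - 12\right)\right) + 2 \cdot 0 \cdot 24}{299 - \frac{12}{3 - 4}} = \frac{\left(246 - -9\right) + 0}{299 - \frac{12}{-1}} = \frac{\left(246 + 9\right) + 0}{299 - -12} = \frac{255 + 0}{299 + 12} = \frac{255}{311}$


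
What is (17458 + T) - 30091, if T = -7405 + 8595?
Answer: -11443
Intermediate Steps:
T = 1190
(17458 + T) - 30091 = (17458 + 1190) - 30091 = 18648 - 30091 = -11443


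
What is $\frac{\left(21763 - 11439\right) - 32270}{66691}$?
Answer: $- \frac{21946}{66691} \approx -0.32907$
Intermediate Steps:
$\frac{\left(21763 - 11439\right) - 32270}{66691} = \left(10324 - 32270\right) \frac{1}{66691} = \left(-21946\right) \frac{1}{66691} = - \frac{21946}{66691}$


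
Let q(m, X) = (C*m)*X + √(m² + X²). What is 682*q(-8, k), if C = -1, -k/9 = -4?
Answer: 196416 + 2728*√85 ≈ 2.2157e+5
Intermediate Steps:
k = 36 (k = -9*(-4) = 36)
q(m, X) = √(X² + m²) - X*m (q(m, X) = (-m)*X + √(m² + X²) = -X*m + √(X² + m²) = √(X² + m²) - X*m)
682*q(-8, k) = 682*(√(36² + (-8)²) - 1*36*(-8)) = 682*(√(1296 + 64) + 288) = 682*(√1360 + 288) = 682*(4*√85 + 288) = 682*(288 + 4*√85) = 196416 + 2728*√85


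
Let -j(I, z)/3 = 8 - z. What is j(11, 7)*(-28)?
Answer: 84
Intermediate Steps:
j(I, z) = -24 + 3*z (j(I, z) = -3*(8 - z) = -24 + 3*z)
j(11, 7)*(-28) = (-24 + 3*7)*(-28) = (-24 + 21)*(-28) = -3*(-28) = 84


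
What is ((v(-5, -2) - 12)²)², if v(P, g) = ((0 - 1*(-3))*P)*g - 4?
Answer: 38416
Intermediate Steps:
v(P, g) = -4 + 3*P*g (v(P, g) = ((0 + 3)*P)*g - 4 = (3*P)*g - 4 = 3*P*g - 4 = -4 + 3*P*g)
((v(-5, -2) - 12)²)² = (((-4 + 3*(-5)*(-2)) - 12)²)² = (((-4 + 30) - 12)²)² = ((26 - 12)²)² = (14²)² = 196² = 38416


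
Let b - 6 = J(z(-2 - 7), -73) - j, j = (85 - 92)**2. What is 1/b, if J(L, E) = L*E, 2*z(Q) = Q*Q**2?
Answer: 2/53131 ≈ 3.7643e-5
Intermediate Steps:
z(Q) = Q**3/2 (z(Q) = (Q*Q**2)/2 = Q**3/2)
J(L, E) = E*L
j = 49 (j = (-7)**2 = 49)
b = 53131/2 (b = 6 + (-73*(-2 - 7)**3/2 - 1*49) = 6 + (-73*(-9)**3/2 - 49) = 6 + (-73*(-729)/2 - 49) = 6 + (-73*(-729/2) - 49) = 6 + (53217/2 - 49) = 6 + 53119/2 = 53131/2 ≈ 26566.)
1/b = 1/(53131/2) = 2/53131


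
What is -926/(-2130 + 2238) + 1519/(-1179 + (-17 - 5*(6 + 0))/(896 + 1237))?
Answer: -334834715/33950529 ≈ -9.8624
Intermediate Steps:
-926/(-2130 + 2238) + 1519/(-1179 + (-17 - 5*(6 + 0))/(896 + 1237)) = -926/108 + 1519/(-1179 + (-17 - 5*6)/2133) = -926*1/108 + 1519/(-1179 + (-17 - 30)*(1/2133)) = -463/54 + 1519/(-1179 - 47*1/2133) = -463/54 + 1519/(-1179 - 47/2133) = -463/54 + 1519/(-2514854/2133) = -463/54 + 1519*(-2133/2514854) = -463/54 - 3240027/2514854 = -334834715/33950529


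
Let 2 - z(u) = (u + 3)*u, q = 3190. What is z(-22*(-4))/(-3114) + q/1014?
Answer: 1504312/263133 ≈ 5.7169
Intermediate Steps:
z(u) = 2 - u*(3 + u) (z(u) = 2 - (u + 3)*u = 2 - (3 + u)*u = 2 - u*(3 + u))
z(-22*(-4))/(-3114) + q/1014 = (2 - (-22*(-4))² - (-66)*(-4))/(-3114) + 3190/1014 = (2 - 1*88² - 3*88)*(-1/3114) + 3190*(1/1014) = (2 - 1*7744 - 264)*(-1/3114) + 1595/507 = (2 - 7744 - 264)*(-1/3114) + 1595/507 = -8006*(-1/3114) + 1595/507 = 4003/1557 + 1595/507 = 1504312/263133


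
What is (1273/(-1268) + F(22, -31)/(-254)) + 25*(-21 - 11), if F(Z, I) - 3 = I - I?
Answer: -128992373/161036 ≈ -801.02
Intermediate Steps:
F(Z, I) = 3 (F(Z, I) = 3 + (I - I) = 3 + 0 = 3)
(1273/(-1268) + F(22, -31)/(-254)) + 25*(-21 - 11) = (1273/(-1268) + 3/(-254)) + 25*(-21 - 11) = (1273*(-1/1268) + 3*(-1/254)) + 25*(-32) = (-1273/1268 - 3/254) - 800 = -163573/161036 - 800 = -128992373/161036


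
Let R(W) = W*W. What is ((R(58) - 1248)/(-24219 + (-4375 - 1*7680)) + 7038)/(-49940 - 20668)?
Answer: -31911787/320154324 ≈ -0.099676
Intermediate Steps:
R(W) = W**2
((R(58) - 1248)/(-24219 + (-4375 - 1*7680)) + 7038)/(-49940 - 20668) = ((58**2 - 1248)/(-24219 + (-4375 - 1*7680)) + 7038)/(-49940 - 20668) = ((3364 - 1248)/(-24219 + (-4375 - 7680)) + 7038)/(-70608) = (2116/(-24219 - 12055) + 7038)*(-1/70608) = (2116/(-36274) + 7038)*(-1/70608) = (2116*(-1/36274) + 7038)*(-1/70608) = (-1058/18137 + 7038)*(-1/70608) = (127647148/18137)*(-1/70608) = -31911787/320154324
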